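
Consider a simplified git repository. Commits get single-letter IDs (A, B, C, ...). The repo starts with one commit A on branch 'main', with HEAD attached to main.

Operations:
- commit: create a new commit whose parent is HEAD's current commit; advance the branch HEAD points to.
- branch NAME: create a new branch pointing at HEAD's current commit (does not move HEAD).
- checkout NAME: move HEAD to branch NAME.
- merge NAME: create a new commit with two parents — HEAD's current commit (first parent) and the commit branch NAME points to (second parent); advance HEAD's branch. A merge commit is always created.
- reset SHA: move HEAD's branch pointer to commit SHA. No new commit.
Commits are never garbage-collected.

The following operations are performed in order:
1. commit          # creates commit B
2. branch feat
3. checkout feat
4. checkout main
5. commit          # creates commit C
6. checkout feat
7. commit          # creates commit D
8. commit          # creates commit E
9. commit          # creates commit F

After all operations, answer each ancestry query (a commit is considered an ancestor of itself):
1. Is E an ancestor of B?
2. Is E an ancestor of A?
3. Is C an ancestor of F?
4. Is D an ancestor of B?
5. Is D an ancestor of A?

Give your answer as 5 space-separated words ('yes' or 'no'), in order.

Answer: no no no no no

Derivation:
After op 1 (commit): HEAD=main@B [main=B]
After op 2 (branch): HEAD=main@B [feat=B main=B]
After op 3 (checkout): HEAD=feat@B [feat=B main=B]
After op 4 (checkout): HEAD=main@B [feat=B main=B]
After op 5 (commit): HEAD=main@C [feat=B main=C]
After op 6 (checkout): HEAD=feat@B [feat=B main=C]
After op 7 (commit): HEAD=feat@D [feat=D main=C]
After op 8 (commit): HEAD=feat@E [feat=E main=C]
After op 9 (commit): HEAD=feat@F [feat=F main=C]
ancestors(B) = {A,B}; E in? no
ancestors(A) = {A}; E in? no
ancestors(F) = {A,B,D,E,F}; C in? no
ancestors(B) = {A,B}; D in? no
ancestors(A) = {A}; D in? no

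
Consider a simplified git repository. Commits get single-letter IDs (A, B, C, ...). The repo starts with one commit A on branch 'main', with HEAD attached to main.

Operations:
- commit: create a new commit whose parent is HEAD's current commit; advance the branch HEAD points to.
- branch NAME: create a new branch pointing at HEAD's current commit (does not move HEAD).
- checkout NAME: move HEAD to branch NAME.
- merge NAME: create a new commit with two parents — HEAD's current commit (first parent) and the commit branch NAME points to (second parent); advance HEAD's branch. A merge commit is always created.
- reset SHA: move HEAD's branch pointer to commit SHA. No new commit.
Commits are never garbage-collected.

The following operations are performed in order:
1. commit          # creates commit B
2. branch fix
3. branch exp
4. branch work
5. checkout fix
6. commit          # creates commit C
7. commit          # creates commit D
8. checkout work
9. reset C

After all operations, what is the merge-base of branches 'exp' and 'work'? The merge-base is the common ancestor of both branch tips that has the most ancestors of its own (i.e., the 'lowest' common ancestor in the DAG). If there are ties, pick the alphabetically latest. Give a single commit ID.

After op 1 (commit): HEAD=main@B [main=B]
After op 2 (branch): HEAD=main@B [fix=B main=B]
After op 3 (branch): HEAD=main@B [exp=B fix=B main=B]
After op 4 (branch): HEAD=main@B [exp=B fix=B main=B work=B]
After op 5 (checkout): HEAD=fix@B [exp=B fix=B main=B work=B]
After op 6 (commit): HEAD=fix@C [exp=B fix=C main=B work=B]
After op 7 (commit): HEAD=fix@D [exp=B fix=D main=B work=B]
After op 8 (checkout): HEAD=work@B [exp=B fix=D main=B work=B]
After op 9 (reset): HEAD=work@C [exp=B fix=D main=B work=C]
ancestors(exp=B): ['A', 'B']
ancestors(work=C): ['A', 'B', 'C']
common: ['A', 'B']

Answer: B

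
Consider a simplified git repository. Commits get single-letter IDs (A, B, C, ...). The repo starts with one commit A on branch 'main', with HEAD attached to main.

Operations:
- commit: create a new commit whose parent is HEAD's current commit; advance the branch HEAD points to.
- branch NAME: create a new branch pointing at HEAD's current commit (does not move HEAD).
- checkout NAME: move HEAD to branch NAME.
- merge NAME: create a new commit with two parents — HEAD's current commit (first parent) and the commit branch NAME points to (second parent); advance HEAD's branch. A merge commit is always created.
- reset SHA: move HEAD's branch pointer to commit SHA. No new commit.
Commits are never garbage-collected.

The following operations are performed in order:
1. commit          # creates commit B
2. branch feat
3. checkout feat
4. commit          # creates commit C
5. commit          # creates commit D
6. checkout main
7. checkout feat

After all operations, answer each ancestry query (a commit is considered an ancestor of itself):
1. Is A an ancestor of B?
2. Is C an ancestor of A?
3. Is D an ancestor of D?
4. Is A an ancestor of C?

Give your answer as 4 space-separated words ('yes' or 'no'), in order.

After op 1 (commit): HEAD=main@B [main=B]
After op 2 (branch): HEAD=main@B [feat=B main=B]
After op 3 (checkout): HEAD=feat@B [feat=B main=B]
After op 4 (commit): HEAD=feat@C [feat=C main=B]
After op 5 (commit): HEAD=feat@D [feat=D main=B]
After op 6 (checkout): HEAD=main@B [feat=D main=B]
After op 7 (checkout): HEAD=feat@D [feat=D main=B]
ancestors(B) = {A,B}; A in? yes
ancestors(A) = {A}; C in? no
ancestors(D) = {A,B,C,D}; D in? yes
ancestors(C) = {A,B,C}; A in? yes

Answer: yes no yes yes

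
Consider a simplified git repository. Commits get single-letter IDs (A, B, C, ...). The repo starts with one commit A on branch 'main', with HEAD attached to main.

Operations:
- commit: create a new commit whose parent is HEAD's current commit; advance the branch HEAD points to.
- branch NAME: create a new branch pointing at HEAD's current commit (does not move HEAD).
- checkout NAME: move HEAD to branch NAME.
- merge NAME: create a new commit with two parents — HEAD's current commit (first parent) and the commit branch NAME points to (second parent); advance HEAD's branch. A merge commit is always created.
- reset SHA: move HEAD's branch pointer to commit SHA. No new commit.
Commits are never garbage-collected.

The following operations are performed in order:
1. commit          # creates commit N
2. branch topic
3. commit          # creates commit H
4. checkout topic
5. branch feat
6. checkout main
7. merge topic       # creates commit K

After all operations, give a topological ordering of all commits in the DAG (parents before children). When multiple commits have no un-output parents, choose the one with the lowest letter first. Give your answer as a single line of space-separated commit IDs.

Answer: A N H K

Derivation:
After op 1 (commit): HEAD=main@N [main=N]
After op 2 (branch): HEAD=main@N [main=N topic=N]
After op 3 (commit): HEAD=main@H [main=H topic=N]
After op 4 (checkout): HEAD=topic@N [main=H topic=N]
After op 5 (branch): HEAD=topic@N [feat=N main=H topic=N]
After op 6 (checkout): HEAD=main@H [feat=N main=H topic=N]
After op 7 (merge): HEAD=main@K [feat=N main=K topic=N]
commit A: parents=[]
commit H: parents=['N']
commit K: parents=['H', 'N']
commit N: parents=['A']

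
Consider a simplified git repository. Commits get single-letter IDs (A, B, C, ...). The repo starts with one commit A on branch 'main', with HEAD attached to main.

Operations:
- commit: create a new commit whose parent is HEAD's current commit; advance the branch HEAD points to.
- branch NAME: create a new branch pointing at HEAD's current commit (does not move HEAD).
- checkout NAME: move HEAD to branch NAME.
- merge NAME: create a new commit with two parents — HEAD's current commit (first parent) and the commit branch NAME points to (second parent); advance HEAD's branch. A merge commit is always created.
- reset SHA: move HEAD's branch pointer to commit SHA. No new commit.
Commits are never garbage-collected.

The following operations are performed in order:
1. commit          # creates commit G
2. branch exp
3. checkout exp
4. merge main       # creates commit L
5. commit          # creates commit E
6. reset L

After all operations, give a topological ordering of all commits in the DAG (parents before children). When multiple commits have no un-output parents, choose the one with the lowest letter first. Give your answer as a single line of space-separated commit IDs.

Answer: A G L E

Derivation:
After op 1 (commit): HEAD=main@G [main=G]
After op 2 (branch): HEAD=main@G [exp=G main=G]
After op 3 (checkout): HEAD=exp@G [exp=G main=G]
After op 4 (merge): HEAD=exp@L [exp=L main=G]
After op 5 (commit): HEAD=exp@E [exp=E main=G]
After op 6 (reset): HEAD=exp@L [exp=L main=G]
commit A: parents=[]
commit E: parents=['L']
commit G: parents=['A']
commit L: parents=['G', 'G']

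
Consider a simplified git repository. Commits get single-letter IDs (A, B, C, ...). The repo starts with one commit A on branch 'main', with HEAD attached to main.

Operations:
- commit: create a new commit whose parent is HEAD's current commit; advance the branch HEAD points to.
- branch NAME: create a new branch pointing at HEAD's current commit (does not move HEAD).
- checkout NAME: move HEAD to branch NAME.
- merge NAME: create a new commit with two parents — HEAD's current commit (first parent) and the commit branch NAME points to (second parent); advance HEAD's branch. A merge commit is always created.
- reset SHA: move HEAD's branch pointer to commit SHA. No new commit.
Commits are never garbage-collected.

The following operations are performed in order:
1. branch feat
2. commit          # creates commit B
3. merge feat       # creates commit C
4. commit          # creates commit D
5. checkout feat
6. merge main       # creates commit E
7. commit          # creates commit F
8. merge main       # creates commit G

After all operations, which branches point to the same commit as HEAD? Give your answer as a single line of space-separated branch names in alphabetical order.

Answer: feat

Derivation:
After op 1 (branch): HEAD=main@A [feat=A main=A]
After op 2 (commit): HEAD=main@B [feat=A main=B]
After op 3 (merge): HEAD=main@C [feat=A main=C]
After op 4 (commit): HEAD=main@D [feat=A main=D]
After op 5 (checkout): HEAD=feat@A [feat=A main=D]
After op 6 (merge): HEAD=feat@E [feat=E main=D]
After op 7 (commit): HEAD=feat@F [feat=F main=D]
After op 8 (merge): HEAD=feat@G [feat=G main=D]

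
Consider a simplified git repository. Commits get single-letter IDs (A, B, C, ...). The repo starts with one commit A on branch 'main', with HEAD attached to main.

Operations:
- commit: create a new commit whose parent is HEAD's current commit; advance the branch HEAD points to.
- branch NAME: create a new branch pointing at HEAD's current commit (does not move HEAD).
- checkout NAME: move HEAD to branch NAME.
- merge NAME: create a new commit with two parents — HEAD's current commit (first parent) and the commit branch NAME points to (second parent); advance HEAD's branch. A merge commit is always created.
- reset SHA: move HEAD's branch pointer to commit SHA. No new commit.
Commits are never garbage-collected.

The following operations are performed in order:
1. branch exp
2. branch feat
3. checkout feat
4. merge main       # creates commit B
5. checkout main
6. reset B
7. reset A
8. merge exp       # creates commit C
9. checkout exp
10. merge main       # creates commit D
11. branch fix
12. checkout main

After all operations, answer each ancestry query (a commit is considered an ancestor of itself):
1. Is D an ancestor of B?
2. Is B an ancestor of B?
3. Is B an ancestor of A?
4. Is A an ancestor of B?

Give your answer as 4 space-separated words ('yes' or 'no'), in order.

Answer: no yes no yes

Derivation:
After op 1 (branch): HEAD=main@A [exp=A main=A]
After op 2 (branch): HEAD=main@A [exp=A feat=A main=A]
After op 3 (checkout): HEAD=feat@A [exp=A feat=A main=A]
After op 4 (merge): HEAD=feat@B [exp=A feat=B main=A]
After op 5 (checkout): HEAD=main@A [exp=A feat=B main=A]
After op 6 (reset): HEAD=main@B [exp=A feat=B main=B]
After op 7 (reset): HEAD=main@A [exp=A feat=B main=A]
After op 8 (merge): HEAD=main@C [exp=A feat=B main=C]
After op 9 (checkout): HEAD=exp@A [exp=A feat=B main=C]
After op 10 (merge): HEAD=exp@D [exp=D feat=B main=C]
After op 11 (branch): HEAD=exp@D [exp=D feat=B fix=D main=C]
After op 12 (checkout): HEAD=main@C [exp=D feat=B fix=D main=C]
ancestors(B) = {A,B}; D in? no
ancestors(B) = {A,B}; B in? yes
ancestors(A) = {A}; B in? no
ancestors(B) = {A,B}; A in? yes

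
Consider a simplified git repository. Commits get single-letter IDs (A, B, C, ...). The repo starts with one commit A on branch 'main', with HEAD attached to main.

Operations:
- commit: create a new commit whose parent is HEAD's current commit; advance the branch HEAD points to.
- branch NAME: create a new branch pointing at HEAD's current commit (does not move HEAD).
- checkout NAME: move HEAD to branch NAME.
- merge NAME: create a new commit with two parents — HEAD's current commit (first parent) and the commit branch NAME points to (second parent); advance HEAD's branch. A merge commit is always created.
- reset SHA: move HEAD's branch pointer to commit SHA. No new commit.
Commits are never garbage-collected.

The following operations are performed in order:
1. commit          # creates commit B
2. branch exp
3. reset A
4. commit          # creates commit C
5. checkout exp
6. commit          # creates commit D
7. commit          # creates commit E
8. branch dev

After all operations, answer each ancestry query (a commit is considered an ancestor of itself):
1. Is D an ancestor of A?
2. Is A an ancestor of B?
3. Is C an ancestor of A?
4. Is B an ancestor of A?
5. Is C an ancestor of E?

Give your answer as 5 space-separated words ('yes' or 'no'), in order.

After op 1 (commit): HEAD=main@B [main=B]
After op 2 (branch): HEAD=main@B [exp=B main=B]
After op 3 (reset): HEAD=main@A [exp=B main=A]
After op 4 (commit): HEAD=main@C [exp=B main=C]
After op 5 (checkout): HEAD=exp@B [exp=B main=C]
After op 6 (commit): HEAD=exp@D [exp=D main=C]
After op 7 (commit): HEAD=exp@E [exp=E main=C]
After op 8 (branch): HEAD=exp@E [dev=E exp=E main=C]
ancestors(A) = {A}; D in? no
ancestors(B) = {A,B}; A in? yes
ancestors(A) = {A}; C in? no
ancestors(A) = {A}; B in? no
ancestors(E) = {A,B,D,E}; C in? no

Answer: no yes no no no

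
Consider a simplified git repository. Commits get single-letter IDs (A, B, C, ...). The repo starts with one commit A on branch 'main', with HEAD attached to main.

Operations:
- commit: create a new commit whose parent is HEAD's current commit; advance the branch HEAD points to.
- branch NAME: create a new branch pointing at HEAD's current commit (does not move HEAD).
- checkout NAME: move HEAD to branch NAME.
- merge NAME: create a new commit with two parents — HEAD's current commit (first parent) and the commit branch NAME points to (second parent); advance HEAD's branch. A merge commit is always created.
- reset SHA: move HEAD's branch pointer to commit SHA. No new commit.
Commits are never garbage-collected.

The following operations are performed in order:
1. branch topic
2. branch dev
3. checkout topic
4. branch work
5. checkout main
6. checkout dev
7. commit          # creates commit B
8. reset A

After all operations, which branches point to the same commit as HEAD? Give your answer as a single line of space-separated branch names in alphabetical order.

After op 1 (branch): HEAD=main@A [main=A topic=A]
After op 2 (branch): HEAD=main@A [dev=A main=A topic=A]
After op 3 (checkout): HEAD=topic@A [dev=A main=A topic=A]
After op 4 (branch): HEAD=topic@A [dev=A main=A topic=A work=A]
After op 5 (checkout): HEAD=main@A [dev=A main=A topic=A work=A]
After op 6 (checkout): HEAD=dev@A [dev=A main=A topic=A work=A]
After op 7 (commit): HEAD=dev@B [dev=B main=A topic=A work=A]
After op 8 (reset): HEAD=dev@A [dev=A main=A topic=A work=A]

Answer: dev main topic work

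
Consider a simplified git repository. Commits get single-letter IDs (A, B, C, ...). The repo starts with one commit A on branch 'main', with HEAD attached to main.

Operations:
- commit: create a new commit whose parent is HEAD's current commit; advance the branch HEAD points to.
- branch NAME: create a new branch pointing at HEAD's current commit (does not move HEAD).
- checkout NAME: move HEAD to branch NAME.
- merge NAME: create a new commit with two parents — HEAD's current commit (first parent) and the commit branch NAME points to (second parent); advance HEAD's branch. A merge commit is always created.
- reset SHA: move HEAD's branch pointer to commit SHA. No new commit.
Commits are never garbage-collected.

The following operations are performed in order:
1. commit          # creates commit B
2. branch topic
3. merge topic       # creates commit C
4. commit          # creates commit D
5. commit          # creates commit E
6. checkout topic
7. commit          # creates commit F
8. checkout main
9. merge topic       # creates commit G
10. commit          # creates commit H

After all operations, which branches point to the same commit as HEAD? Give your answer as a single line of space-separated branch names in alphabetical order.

After op 1 (commit): HEAD=main@B [main=B]
After op 2 (branch): HEAD=main@B [main=B topic=B]
After op 3 (merge): HEAD=main@C [main=C topic=B]
After op 4 (commit): HEAD=main@D [main=D topic=B]
After op 5 (commit): HEAD=main@E [main=E topic=B]
After op 6 (checkout): HEAD=topic@B [main=E topic=B]
After op 7 (commit): HEAD=topic@F [main=E topic=F]
After op 8 (checkout): HEAD=main@E [main=E topic=F]
After op 9 (merge): HEAD=main@G [main=G topic=F]
After op 10 (commit): HEAD=main@H [main=H topic=F]

Answer: main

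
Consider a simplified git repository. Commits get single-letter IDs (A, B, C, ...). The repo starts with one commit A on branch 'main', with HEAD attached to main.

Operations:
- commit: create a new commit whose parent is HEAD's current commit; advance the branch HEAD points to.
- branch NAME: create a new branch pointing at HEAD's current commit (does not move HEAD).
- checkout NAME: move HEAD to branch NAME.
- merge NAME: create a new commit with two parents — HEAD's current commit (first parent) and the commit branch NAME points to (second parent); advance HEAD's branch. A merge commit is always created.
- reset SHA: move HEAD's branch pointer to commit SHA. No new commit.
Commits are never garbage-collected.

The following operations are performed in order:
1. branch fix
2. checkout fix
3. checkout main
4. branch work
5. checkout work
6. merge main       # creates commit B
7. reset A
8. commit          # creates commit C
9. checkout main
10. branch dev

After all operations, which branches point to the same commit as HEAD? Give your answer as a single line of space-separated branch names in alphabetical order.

Answer: dev fix main

Derivation:
After op 1 (branch): HEAD=main@A [fix=A main=A]
After op 2 (checkout): HEAD=fix@A [fix=A main=A]
After op 3 (checkout): HEAD=main@A [fix=A main=A]
After op 4 (branch): HEAD=main@A [fix=A main=A work=A]
After op 5 (checkout): HEAD=work@A [fix=A main=A work=A]
After op 6 (merge): HEAD=work@B [fix=A main=A work=B]
After op 7 (reset): HEAD=work@A [fix=A main=A work=A]
After op 8 (commit): HEAD=work@C [fix=A main=A work=C]
After op 9 (checkout): HEAD=main@A [fix=A main=A work=C]
After op 10 (branch): HEAD=main@A [dev=A fix=A main=A work=C]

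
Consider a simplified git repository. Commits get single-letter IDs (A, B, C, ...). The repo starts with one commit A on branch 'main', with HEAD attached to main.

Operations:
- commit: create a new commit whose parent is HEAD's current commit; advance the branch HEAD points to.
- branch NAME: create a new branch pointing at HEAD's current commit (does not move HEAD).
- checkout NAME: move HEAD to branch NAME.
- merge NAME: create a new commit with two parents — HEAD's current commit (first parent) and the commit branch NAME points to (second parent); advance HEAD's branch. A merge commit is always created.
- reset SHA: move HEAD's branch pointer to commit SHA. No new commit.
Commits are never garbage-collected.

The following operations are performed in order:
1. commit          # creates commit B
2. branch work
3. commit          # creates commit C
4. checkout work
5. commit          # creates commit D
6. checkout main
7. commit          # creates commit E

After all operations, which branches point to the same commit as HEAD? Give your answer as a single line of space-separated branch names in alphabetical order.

After op 1 (commit): HEAD=main@B [main=B]
After op 2 (branch): HEAD=main@B [main=B work=B]
After op 3 (commit): HEAD=main@C [main=C work=B]
After op 4 (checkout): HEAD=work@B [main=C work=B]
After op 5 (commit): HEAD=work@D [main=C work=D]
After op 6 (checkout): HEAD=main@C [main=C work=D]
After op 7 (commit): HEAD=main@E [main=E work=D]

Answer: main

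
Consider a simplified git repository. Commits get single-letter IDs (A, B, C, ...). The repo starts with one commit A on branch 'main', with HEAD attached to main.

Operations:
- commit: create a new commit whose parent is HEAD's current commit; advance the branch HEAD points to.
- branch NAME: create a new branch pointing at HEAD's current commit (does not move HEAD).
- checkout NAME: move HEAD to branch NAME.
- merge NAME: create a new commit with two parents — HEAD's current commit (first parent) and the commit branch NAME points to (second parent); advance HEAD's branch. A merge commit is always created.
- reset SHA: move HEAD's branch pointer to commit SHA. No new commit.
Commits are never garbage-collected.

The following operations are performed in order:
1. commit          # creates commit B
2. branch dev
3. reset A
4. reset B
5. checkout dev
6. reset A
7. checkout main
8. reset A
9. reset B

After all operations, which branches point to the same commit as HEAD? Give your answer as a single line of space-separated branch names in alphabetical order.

After op 1 (commit): HEAD=main@B [main=B]
After op 2 (branch): HEAD=main@B [dev=B main=B]
After op 3 (reset): HEAD=main@A [dev=B main=A]
After op 4 (reset): HEAD=main@B [dev=B main=B]
After op 5 (checkout): HEAD=dev@B [dev=B main=B]
After op 6 (reset): HEAD=dev@A [dev=A main=B]
After op 7 (checkout): HEAD=main@B [dev=A main=B]
After op 8 (reset): HEAD=main@A [dev=A main=A]
After op 9 (reset): HEAD=main@B [dev=A main=B]

Answer: main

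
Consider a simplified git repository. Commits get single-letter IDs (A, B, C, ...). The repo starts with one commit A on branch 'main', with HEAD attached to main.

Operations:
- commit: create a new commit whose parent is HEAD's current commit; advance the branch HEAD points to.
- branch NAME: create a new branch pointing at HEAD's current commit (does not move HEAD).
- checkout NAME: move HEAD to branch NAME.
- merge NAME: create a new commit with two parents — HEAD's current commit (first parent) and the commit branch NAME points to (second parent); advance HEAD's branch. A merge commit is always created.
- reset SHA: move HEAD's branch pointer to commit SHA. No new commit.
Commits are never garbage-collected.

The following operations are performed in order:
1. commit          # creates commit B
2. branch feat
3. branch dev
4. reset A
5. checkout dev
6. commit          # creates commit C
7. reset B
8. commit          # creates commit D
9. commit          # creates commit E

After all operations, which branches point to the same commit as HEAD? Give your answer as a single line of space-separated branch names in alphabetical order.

After op 1 (commit): HEAD=main@B [main=B]
After op 2 (branch): HEAD=main@B [feat=B main=B]
After op 3 (branch): HEAD=main@B [dev=B feat=B main=B]
After op 4 (reset): HEAD=main@A [dev=B feat=B main=A]
After op 5 (checkout): HEAD=dev@B [dev=B feat=B main=A]
After op 6 (commit): HEAD=dev@C [dev=C feat=B main=A]
After op 7 (reset): HEAD=dev@B [dev=B feat=B main=A]
After op 8 (commit): HEAD=dev@D [dev=D feat=B main=A]
After op 9 (commit): HEAD=dev@E [dev=E feat=B main=A]

Answer: dev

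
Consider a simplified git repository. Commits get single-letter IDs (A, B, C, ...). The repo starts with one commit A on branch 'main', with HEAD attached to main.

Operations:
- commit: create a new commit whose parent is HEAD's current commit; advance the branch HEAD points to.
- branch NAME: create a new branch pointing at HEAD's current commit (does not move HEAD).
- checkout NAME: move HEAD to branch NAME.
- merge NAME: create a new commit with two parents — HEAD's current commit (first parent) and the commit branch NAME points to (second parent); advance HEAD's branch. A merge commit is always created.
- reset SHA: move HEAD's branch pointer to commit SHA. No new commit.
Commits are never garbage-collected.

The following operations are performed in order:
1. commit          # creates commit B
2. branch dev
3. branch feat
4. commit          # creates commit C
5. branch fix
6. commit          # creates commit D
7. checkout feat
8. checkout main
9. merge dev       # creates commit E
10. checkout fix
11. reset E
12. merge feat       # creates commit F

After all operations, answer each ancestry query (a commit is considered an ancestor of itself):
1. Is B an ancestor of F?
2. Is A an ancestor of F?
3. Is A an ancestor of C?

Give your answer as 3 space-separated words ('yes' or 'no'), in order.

Answer: yes yes yes

Derivation:
After op 1 (commit): HEAD=main@B [main=B]
After op 2 (branch): HEAD=main@B [dev=B main=B]
After op 3 (branch): HEAD=main@B [dev=B feat=B main=B]
After op 4 (commit): HEAD=main@C [dev=B feat=B main=C]
After op 5 (branch): HEAD=main@C [dev=B feat=B fix=C main=C]
After op 6 (commit): HEAD=main@D [dev=B feat=B fix=C main=D]
After op 7 (checkout): HEAD=feat@B [dev=B feat=B fix=C main=D]
After op 8 (checkout): HEAD=main@D [dev=B feat=B fix=C main=D]
After op 9 (merge): HEAD=main@E [dev=B feat=B fix=C main=E]
After op 10 (checkout): HEAD=fix@C [dev=B feat=B fix=C main=E]
After op 11 (reset): HEAD=fix@E [dev=B feat=B fix=E main=E]
After op 12 (merge): HEAD=fix@F [dev=B feat=B fix=F main=E]
ancestors(F) = {A,B,C,D,E,F}; B in? yes
ancestors(F) = {A,B,C,D,E,F}; A in? yes
ancestors(C) = {A,B,C}; A in? yes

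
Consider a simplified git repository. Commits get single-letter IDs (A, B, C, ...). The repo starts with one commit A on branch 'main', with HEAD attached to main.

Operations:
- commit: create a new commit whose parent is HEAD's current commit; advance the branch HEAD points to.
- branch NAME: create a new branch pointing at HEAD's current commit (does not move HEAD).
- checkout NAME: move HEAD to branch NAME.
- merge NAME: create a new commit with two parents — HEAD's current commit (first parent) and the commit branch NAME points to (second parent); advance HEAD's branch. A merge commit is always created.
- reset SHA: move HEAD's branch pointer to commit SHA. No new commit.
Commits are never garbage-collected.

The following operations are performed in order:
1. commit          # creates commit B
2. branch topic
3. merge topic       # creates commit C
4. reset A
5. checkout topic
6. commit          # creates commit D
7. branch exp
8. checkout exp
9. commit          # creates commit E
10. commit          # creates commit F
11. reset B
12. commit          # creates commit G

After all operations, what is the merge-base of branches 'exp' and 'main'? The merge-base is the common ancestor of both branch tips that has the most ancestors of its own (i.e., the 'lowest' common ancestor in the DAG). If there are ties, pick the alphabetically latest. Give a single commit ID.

Answer: A

Derivation:
After op 1 (commit): HEAD=main@B [main=B]
After op 2 (branch): HEAD=main@B [main=B topic=B]
After op 3 (merge): HEAD=main@C [main=C topic=B]
After op 4 (reset): HEAD=main@A [main=A topic=B]
After op 5 (checkout): HEAD=topic@B [main=A topic=B]
After op 6 (commit): HEAD=topic@D [main=A topic=D]
After op 7 (branch): HEAD=topic@D [exp=D main=A topic=D]
After op 8 (checkout): HEAD=exp@D [exp=D main=A topic=D]
After op 9 (commit): HEAD=exp@E [exp=E main=A topic=D]
After op 10 (commit): HEAD=exp@F [exp=F main=A topic=D]
After op 11 (reset): HEAD=exp@B [exp=B main=A topic=D]
After op 12 (commit): HEAD=exp@G [exp=G main=A topic=D]
ancestors(exp=G): ['A', 'B', 'G']
ancestors(main=A): ['A']
common: ['A']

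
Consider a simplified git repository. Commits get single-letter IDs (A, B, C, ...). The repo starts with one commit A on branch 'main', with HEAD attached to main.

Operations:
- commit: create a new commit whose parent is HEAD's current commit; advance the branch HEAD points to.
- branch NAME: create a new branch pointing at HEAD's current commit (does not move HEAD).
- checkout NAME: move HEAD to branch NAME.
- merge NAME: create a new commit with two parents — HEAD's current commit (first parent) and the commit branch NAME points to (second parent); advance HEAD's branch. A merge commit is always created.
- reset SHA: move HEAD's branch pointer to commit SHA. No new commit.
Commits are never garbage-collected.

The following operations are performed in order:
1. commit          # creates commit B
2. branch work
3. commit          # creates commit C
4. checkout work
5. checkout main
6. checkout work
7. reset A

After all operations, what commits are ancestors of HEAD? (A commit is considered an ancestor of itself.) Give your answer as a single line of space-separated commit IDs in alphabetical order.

Answer: A

Derivation:
After op 1 (commit): HEAD=main@B [main=B]
After op 2 (branch): HEAD=main@B [main=B work=B]
After op 3 (commit): HEAD=main@C [main=C work=B]
After op 4 (checkout): HEAD=work@B [main=C work=B]
After op 5 (checkout): HEAD=main@C [main=C work=B]
After op 6 (checkout): HEAD=work@B [main=C work=B]
After op 7 (reset): HEAD=work@A [main=C work=A]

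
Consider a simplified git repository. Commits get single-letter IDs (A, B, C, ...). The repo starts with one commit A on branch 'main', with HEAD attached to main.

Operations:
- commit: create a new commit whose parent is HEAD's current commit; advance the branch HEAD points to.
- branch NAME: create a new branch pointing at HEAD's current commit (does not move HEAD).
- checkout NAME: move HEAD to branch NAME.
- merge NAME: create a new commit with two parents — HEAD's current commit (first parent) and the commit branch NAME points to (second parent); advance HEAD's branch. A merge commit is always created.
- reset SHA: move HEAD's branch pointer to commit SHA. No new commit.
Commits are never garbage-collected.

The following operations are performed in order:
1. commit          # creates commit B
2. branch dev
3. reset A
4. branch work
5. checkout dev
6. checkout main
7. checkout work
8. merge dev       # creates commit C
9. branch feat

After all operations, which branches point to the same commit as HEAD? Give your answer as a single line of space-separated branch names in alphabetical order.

After op 1 (commit): HEAD=main@B [main=B]
After op 2 (branch): HEAD=main@B [dev=B main=B]
After op 3 (reset): HEAD=main@A [dev=B main=A]
After op 4 (branch): HEAD=main@A [dev=B main=A work=A]
After op 5 (checkout): HEAD=dev@B [dev=B main=A work=A]
After op 6 (checkout): HEAD=main@A [dev=B main=A work=A]
After op 7 (checkout): HEAD=work@A [dev=B main=A work=A]
After op 8 (merge): HEAD=work@C [dev=B main=A work=C]
After op 9 (branch): HEAD=work@C [dev=B feat=C main=A work=C]

Answer: feat work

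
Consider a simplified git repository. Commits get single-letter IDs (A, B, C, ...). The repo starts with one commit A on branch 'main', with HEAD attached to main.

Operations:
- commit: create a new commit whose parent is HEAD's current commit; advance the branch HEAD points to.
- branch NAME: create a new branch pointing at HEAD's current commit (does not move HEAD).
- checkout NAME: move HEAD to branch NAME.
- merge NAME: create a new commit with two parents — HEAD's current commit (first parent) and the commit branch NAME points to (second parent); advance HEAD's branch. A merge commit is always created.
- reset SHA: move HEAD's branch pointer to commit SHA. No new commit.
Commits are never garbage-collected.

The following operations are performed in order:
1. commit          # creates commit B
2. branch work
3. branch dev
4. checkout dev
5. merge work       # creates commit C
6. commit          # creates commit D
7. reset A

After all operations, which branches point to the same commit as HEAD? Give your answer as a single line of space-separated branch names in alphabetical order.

Answer: dev

Derivation:
After op 1 (commit): HEAD=main@B [main=B]
After op 2 (branch): HEAD=main@B [main=B work=B]
After op 3 (branch): HEAD=main@B [dev=B main=B work=B]
After op 4 (checkout): HEAD=dev@B [dev=B main=B work=B]
After op 5 (merge): HEAD=dev@C [dev=C main=B work=B]
After op 6 (commit): HEAD=dev@D [dev=D main=B work=B]
After op 7 (reset): HEAD=dev@A [dev=A main=B work=B]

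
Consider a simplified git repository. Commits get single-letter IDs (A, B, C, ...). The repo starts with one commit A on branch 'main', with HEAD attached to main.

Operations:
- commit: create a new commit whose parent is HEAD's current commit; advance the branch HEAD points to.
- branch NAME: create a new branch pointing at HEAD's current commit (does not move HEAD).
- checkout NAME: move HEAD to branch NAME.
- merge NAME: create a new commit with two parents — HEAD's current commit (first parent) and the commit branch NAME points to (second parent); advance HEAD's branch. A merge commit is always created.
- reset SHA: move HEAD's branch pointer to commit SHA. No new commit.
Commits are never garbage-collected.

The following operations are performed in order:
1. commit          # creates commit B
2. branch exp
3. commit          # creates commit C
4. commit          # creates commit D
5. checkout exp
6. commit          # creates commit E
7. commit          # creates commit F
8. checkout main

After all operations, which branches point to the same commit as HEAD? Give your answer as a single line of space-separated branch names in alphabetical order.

After op 1 (commit): HEAD=main@B [main=B]
After op 2 (branch): HEAD=main@B [exp=B main=B]
After op 3 (commit): HEAD=main@C [exp=B main=C]
After op 4 (commit): HEAD=main@D [exp=B main=D]
After op 5 (checkout): HEAD=exp@B [exp=B main=D]
After op 6 (commit): HEAD=exp@E [exp=E main=D]
After op 7 (commit): HEAD=exp@F [exp=F main=D]
After op 8 (checkout): HEAD=main@D [exp=F main=D]

Answer: main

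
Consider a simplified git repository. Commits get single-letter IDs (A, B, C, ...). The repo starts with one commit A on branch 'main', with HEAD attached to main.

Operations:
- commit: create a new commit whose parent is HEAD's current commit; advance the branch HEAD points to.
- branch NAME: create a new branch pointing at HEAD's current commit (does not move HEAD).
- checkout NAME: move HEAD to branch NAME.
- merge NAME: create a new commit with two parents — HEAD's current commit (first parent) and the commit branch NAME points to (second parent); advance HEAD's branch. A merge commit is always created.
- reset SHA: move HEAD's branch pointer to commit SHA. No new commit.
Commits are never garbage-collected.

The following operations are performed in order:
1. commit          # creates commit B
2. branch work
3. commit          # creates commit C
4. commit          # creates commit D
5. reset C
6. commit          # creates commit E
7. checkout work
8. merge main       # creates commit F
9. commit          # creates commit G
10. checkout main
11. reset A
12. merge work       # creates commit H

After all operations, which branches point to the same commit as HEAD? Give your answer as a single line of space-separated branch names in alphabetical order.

Answer: main

Derivation:
After op 1 (commit): HEAD=main@B [main=B]
After op 2 (branch): HEAD=main@B [main=B work=B]
After op 3 (commit): HEAD=main@C [main=C work=B]
After op 4 (commit): HEAD=main@D [main=D work=B]
After op 5 (reset): HEAD=main@C [main=C work=B]
After op 6 (commit): HEAD=main@E [main=E work=B]
After op 7 (checkout): HEAD=work@B [main=E work=B]
After op 8 (merge): HEAD=work@F [main=E work=F]
After op 9 (commit): HEAD=work@G [main=E work=G]
After op 10 (checkout): HEAD=main@E [main=E work=G]
After op 11 (reset): HEAD=main@A [main=A work=G]
After op 12 (merge): HEAD=main@H [main=H work=G]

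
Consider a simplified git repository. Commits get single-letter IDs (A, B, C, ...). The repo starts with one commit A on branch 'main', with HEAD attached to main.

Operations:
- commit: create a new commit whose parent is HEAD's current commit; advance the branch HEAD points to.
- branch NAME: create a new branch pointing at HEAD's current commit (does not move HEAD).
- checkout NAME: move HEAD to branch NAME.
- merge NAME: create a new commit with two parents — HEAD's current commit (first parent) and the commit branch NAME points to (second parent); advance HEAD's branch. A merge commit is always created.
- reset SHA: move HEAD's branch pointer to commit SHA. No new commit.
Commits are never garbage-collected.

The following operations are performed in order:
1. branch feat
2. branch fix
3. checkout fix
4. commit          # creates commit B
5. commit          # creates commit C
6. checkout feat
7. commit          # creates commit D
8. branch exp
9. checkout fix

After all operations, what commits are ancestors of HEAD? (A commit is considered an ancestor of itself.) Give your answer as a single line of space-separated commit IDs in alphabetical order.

Answer: A B C

Derivation:
After op 1 (branch): HEAD=main@A [feat=A main=A]
After op 2 (branch): HEAD=main@A [feat=A fix=A main=A]
After op 3 (checkout): HEAD=fix@A [feat=A fix=A main=A]
After op 4 (commit): HEAD=fix@B [feat=A fix=B main=A]
After op 5 (commit): HEAD=fix@C [feat=A fix=C main=A]
After op 6 (checkout): HEAD=feat@A [feat=A fix=C main=A]
After op 7 (commit): HEAD=feat@D [feat=D fix=C main=A]
After op 8 (branch): HEAD=feat@D [exp=D feat=D fix=C main=A]
After op 9 (checkout): HEAD=fix@C [exp=D feat=D fix=C main=A]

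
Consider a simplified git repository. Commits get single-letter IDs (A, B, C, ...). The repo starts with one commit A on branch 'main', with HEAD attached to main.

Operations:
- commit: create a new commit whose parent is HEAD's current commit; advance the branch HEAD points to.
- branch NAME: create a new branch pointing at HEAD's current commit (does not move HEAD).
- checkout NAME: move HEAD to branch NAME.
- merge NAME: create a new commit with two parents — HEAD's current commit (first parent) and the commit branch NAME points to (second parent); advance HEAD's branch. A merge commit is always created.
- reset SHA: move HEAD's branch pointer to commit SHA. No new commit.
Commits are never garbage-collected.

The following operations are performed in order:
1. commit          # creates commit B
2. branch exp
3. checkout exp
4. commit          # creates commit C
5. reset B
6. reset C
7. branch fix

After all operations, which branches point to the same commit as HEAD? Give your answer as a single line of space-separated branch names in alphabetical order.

Answer: exp fix

Derivation:
After op 1 (commit): HEAD=main@B [main=B]
After op 2 (branch): HEAD=main@B [exp=B main=B]
After op 3 (checkout): HEAD=exp@B [exp=B main=B]
After op 4 (commit): HEAD=exp@C [exp=C main=B]
After op 5 (reset): HEAD=exp@B [exp=B main=B]
After op 6 (reset): HEAD=exp@C [exp=C main=B]
After op 7 (branch): HEAD=exp@C [exp=C fix=C main=B]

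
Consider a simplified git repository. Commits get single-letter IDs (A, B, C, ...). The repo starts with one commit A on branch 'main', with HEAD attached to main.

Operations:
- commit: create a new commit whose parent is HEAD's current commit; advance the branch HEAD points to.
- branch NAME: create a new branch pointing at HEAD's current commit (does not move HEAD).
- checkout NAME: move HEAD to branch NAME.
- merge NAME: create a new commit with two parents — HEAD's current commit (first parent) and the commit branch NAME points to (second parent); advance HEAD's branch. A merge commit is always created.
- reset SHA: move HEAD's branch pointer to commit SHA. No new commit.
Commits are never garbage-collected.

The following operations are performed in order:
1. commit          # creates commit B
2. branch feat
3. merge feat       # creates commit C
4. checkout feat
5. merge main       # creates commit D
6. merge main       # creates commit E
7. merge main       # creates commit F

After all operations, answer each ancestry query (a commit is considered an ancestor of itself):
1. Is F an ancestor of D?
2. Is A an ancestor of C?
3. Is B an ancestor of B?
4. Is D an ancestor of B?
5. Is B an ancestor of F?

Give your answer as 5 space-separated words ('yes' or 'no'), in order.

Answer: no yes yes no yes

Derivation:
After op 1 (commit): HEAD=main@B [main=B]
After op 2 (branch): HEAD=main@B [feat=B main=B]
After op 3 (merge): HEAD=main@C [feat=B main=C]
After op 4 (checkout): HEAD=feat@B [feat=B main=C]
After op 5 (merge): HEAD=feat@D [feat=D main=C]
After op 6 (merge): HEAD=feat@E [feat=E main=C]
After op 7 (merge): HEAD=feat@F [feat=F main=C]
ancestors(D) = {A,B,C,D}; F in? no
ancestors(C) = {A,B,C}; A in? yes
ancestors(B) = {A,B}; B in? yes
ancestors(B) = {A,B}; D in? no
ancestors(F) = {A,B,C,D,E,F}; B in? yes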